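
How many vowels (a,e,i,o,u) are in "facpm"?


Input: facpm
Checking each character:
  'f' at position 0: consonant
  'a' at position 1: vowel (running total: 1)
  'c' at position 2: consonant
  'p' at position 3: consonant
  'm' at position 4: consonant
Total vowels: 1

1


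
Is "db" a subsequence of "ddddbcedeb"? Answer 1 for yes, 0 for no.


Check if "db" is a subsequence of "ddddbcedeb"
Greedy scan:
  Position 0 ('d'): matches sub[0] = 'd'
  Position 1 ('d'): no match needed
  Position 2 ('d'): no match needed
  Position 3 ('d'): no match needed
  Position 4 ('b'): matches sub[1] = 'b'
  Position 5 ('c'): no match needed
  Position 6 ('e'): no match needed
  Position 7 ('d'): no match needed
  Position 8 ('e'): no match needed
  Position 9 ('b'): no match needed
All 2 characters matched => is a subsequence

1


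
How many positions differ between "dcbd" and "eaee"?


Comparing "dcbd" and "eaee" position by position:
  Position 0: 'd' vs 'e' => DIFFER
  Position 1: 'c' vs 'a' => DIFFER
  Position 2: 'b' vs 'e' => DIFFER
  Position 3: 'd' vs 'e' => DIFFER
Positions that differ: 4

4


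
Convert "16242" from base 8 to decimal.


Input: "16242" in base 8
Positional expansion:
  Digit '1' (value 1) x 8^4 = 4096
  Digit '6' (value 6) x 8^3 = 3072
  Digit '2' (value 2) x 8^2 = 128
  Digit '4' (value 4) x 8^1 = 32
  Digit '2' (value 2) x 8^0 = 2
Sum = 7330

7330


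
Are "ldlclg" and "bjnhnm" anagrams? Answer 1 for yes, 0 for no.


Strings: "ldlclg", "bjnhnm"
Sorted first:  cdglll
Sorted second: bhjmnn
Differ at position 0: 'c' vs 'b' => not anagrams

0


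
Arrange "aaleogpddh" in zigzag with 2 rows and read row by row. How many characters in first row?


Zigzag "aaleogpddh" into 2 rows:
Placing characters:
  'a' => row 0
  'a' => row 1
  'l' => row 0
  'e' => row 1
  'o' => row 0
  'g' => row 1
  'p' => row 0
  'd' => row 1
  'd' => row 0
  'h' => row 1
Rows:
  Row 0: "alopd"
  Row 1: "aegdh"
First row length: 5

5


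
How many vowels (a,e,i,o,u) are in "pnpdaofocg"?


Input: pnpdaofocg
Checking each character:
  'p' at position 0: consonant
  'n' at position 1: consonant
  'p' at position 2: consonant
  'd' at position 3: consonant
  'a' at position 4: vowel (running total: 1)
  'o' at position 5: vowel (running total: 2)
  'f' at position 6: consonant
  'o' at position 7: vowel (running total: 3)
  'c' at position 8: consonant
  'g' at position 9: consonant
Total vowels: 3

3


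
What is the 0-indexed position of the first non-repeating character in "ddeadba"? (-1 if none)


Input: ddeadba
Character frequencies:
  'a': 2
  'b': 1
  'd': 3
  'e': 1
Scanning left to right for freq == 1:
  Position 0 ('d'): freq=3, skip
  Position 1 ('d'): freq=3, skip
  Position 2 ('e'): unique! => answer = 2

2


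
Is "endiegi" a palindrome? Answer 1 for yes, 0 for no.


Input: endiegi
Reversed: igeidne
  Compare pos 0 ('e') with pos 6 ('i'): MISMATCH
  Compare pos 1 ('n') with pos 5 ('g'): MISMATCH
  Compare pos 2 ('d') with pos 4 ('e'): MISMATCH
Result: not a palindrome

0


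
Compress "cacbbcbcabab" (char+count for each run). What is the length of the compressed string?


Input: cacbbcbcabab
Runs:
  'c' x 1 => "c1"
  'a' x 1 => "a1"
  'c' x 1 => "c1"
  'b' x 2 => "b2"
  'c' x 1 => "c1"
  'b' x 1 => "b1"
  'c' x 1 => "c1"
  'a' x 1 => "a1"
  'b' x 1 => "b1"
  'a' x 1 => "a1"
  'b' x 1 => "b1"
Compressed: "c1a1c1b2c1b1c1a1b1a1b1"
Compressed length: 22

22


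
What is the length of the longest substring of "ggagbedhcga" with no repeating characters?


Input: "ggagbedhcga"
Sliding window (track last position of each char):
  Position 0 ('g'): window [0,0] length 1 -- new best
  Position 1 ('g'): repeat (last at 0), move window start to 1
  Position 1 ('g'): window [1,1] length 1
  Position 2 ('a'): window [1,2] length 2 -- new best
  Position 3 ('g'): repeat (last at 1), move window start to 2
  Position 3 ('g'): window [2,3] length 2
  Position 4 ('b'): window [2,4] length 3 -- new best
  Position 5 ('e'): window [2,5] length 4 -- new best
  Position 6 ('d'): window [2,6] length 5 -- new best
  Position 7 ('h'): window [2,7] length 6 -- new best
  Position 8 ('c'): window [2,8] length 7 -- new best
  Position 9 ('g'): repeat (last at 3), move window start to 4
  Position 9 ('g'): window [4,9] length 6
  Position 10 ('a'): window [4,10] length 7
Longest substring with no repeats: "agbedhc" with length 7

7


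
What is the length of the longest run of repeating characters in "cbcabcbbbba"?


Input: "cbcabcbbbba"
Scanning for longest run:
  Position 1 ('b'): new char, reset run to 1
  Position 2 ('c'): new char, reset run to 1
  Position 3 ('a'): new char, reset run to 1
  Position 4 ('b'): new char, reset run to 1
  Position 5 ('c'): new char, reset run to 1
  Position 6 ('b'): new char, reset run to 1
  Position 7 ('b'): continues run of 'b', length=2
  Position 8 ('b'): continues run of 'b', length=3
  Position 9 ('b'): continues run of 'b', length=4
  Position 10 ('a'): new char, reset run to 1
Longest run: 'b' with length 4

4


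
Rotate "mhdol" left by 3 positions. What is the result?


Input: "mhdol", rotate left by 3
First 3 characters: "mhd"
Remaining characters: "ol"
Concatenate remaining + first: "ol" + "mhd" = "olmhd"

olmhd


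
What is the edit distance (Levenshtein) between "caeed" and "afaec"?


Computing edit distance: "caeed" -> "afaec"
DP table:
           a    f    a    e    c
      0    1    2    3    4    5
  c   1    1    2    3    4    4
  a   2    1    2    2    3    4
  e   3    2    2    3    2    3
  e   4    3    3    3    3    3
  d   5    4    4    4    4    4
Edit distance = dp[5][5] = 4

4


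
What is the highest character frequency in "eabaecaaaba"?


Input: eabaecaaaba
Character counts:
  'a': 6
  'b': 2
  'c': 1
  'e': 2
Maximum frequency: 6

6


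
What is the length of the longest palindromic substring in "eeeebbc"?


Input: "eeeebbc"
Checking substrings for palindromes:
  [0:4] "eeee" (len 4) => palindrome
  [0:3] "eee" (len 3) => palindrome
  [1:4] "eee" (len 3) => palindrome
  [0:2] "ee" (len 2) => palindrome
  [1:3] "ee" (len 2) => palindrome
  [2:4] "ee" (len 2) => palindrome
Longest palindromic substring: "eeee" with length 4

4


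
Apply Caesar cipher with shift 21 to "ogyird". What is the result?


Caesar cipher: shift "ogyird" by 21
  'o' (pos 14) + 21 = pos 9 = 'j'
  'g' (pos 6) + 21 = pos 1 = 'b'
  'y' (pos 24) + 21 = pos 19 = 't'
  'i' (pos 8) + 21 = pos 3 = 'd'
  'r' (pos 17) + 21 = pos 12 = 'm'
  'd' (pos 3) + 21 = pos 24 = 'y'
Result: jbtdmy

jbtdmy


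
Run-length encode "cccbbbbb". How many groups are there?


Input: cccbbbbb
Scanning for consecutive runs:
  Group 1: 'c' x 3 (positions 0-2)
  Group 2: 'b' x 5 (positions 3-7)
Total groups: 2

2


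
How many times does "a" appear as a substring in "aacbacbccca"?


Searching for "a" in "aacbacbccca"
Scanning each position:
  Position 0: "a" => MATCH
  Position 1: "a" => MATCH
  Position 2: "c" => no
  Position 3: "b" => no
  Position 4: "a" => MATCH
  Position 5: "c" => no
  Position 6: "b" => no
  Position 7: "c" => no
  Position 8: "c" => no
  Position 9: "c" => no
  Position 10: "a" => MATCH
Total occurrences: 4

4


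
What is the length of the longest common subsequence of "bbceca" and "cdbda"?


LCS of "bbceca" and "cdbda"
DP table:
           c    d    b    d    a
      0    0    0    0    0    0
  b   0    0    0    1    1    1
  b   0    0    0    1    1    1
  c   0    1    1    1    1    1
  e   0    1    1    1    1    1
  c   0    1    1    1    1    1
  a   0    1    1    1    1    2
LCS length = dp[6][5] = 2

2


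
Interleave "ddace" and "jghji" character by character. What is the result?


Interleaving "ddace" and "jghji":
  Position 0: 'd' from first, 'j' from second => "dj"
  Position 1: 'd' from first, 'g' from second => "dg"
  Position 2: 'a' from first, 'h' from second => "ah"
  Position 3: 'c' from first, 'j' from second => "cj"
  Position 4: 'e' from first, 'i' from second => "ei"
Result: djdgahcjei

djdgahcjei


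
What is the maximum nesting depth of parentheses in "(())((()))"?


Input: "(())((()))"
Tracking depth:
  Position 0 '(': depth becomes 1
  Position 1 '(': depth becomes 2
  Position 2 ')': depth becomes 1
  Position 3 ')': depth becomes 0
  Position 4 '(': depth becomes 1
  Position 5 '(': depth becomes 2
  Position 6 '(': depth becomes 3
  Position 7 ')': depth becomes 2
  Position 8 ')': depth becomes 1
  Position 9 ')': depth becomes 0
Maximum depth reached: 3

3


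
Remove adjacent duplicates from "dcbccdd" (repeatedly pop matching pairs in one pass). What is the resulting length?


Input: dcbccdd
Stack-based adjacent duplicate removal:
  Read 'd': push. Stack: d
  Read 'c': push. Stack: dc
  Read 'b': push. Stack: dcb
  Read 'c': push. Stack: dcbc
  Read 'c': matches stack top 'c' => pop. Stack: dcb
  Read 'd': push. Stack: dcbd
  Read 'd': matches stack top 'd' => pop. Stack: dcb
Final stack: "dcb" (length 3)

3


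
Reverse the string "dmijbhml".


Input: dmijbhml
Reading characters right to left:
  Position 7: 'l'
  Position 6: 'm'
  Position 5: 'h'
  Position 4: 'b'
  Position 3: 'j'
  Position 2: 'i'
  Position 1: 'm'
  Position 0: 'd'
Reversed: lmhbjimd

lmhbjimd


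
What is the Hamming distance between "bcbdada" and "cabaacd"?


Comparing "bcbdada" and "cabaacd" position by position:
  Position 0: 'b' vs 'c' => differ
  Position 1: 'c' vs 'a' => differ
  Position 2: 'b' vs 'b' => same
  Position 3: 'd' vs 'a' => differ
  Position 4: 'a' vs 'a' => same
  Position 5: 'd' vs 'c' => differ
  Position 6: 'a' vs 'd' => differ
Total differences (Hamming distance): 5

5


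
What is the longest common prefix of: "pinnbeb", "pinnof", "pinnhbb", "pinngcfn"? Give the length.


Words: pinnbeb, pinnof, pinnhbb, pinngcfn
  Position 0: all 'p' => match
  Position 1: all 'i' => match
  Position 2: all 'n' => match
  Position 3: all 'n' => match
  Position 4: ('b', 'o', 'h', 'g') => mismatch, stop
LCP = "pinn" (length 4)

4


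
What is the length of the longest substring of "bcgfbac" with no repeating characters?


Input: "bcgfbac"
Sliding window (track last position of each char):
  Position 0 ('b'): window [0,0] length 1 -- new best
  Position 1 ('c'): window [0,1] length 2 -- new best
  Position 2 ('g'): window [0,2] length 3 -- new best
  Position 3 ('f'): window [0,3] length 4 -- new best
  Position 4 ('b'): repeat (last at 0), move window start to 1
  Position 4 ('b'): window [1,4] length 4
  Position 5 ('a'): window [1,5] length 5 -- new best
  Position 6 ('c'): repeat (last at 1), move window start to 2
  Position 6 ('c'): window [2,6] length 5
Longest substring with no repeats: "cgfba" with length 5

5


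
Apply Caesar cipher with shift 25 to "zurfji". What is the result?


Caesar cipher: shift "zurfji" by 25
  'z' (pos 25) + 25 = pos 24 = 'y'
  'u' (pos 20) + 25 = pos 19 = 't'
  'r' (pos 17) + 25 = pos 16 = 'q'
  'f' (pos 5) + 25 = pos 4 = 'e'
  'j' (pos 9) + 25 = pos 8 = 'i'
  'i' (pos 8) + 25 = pos 7 = 'h'
Result: ytqeih

ytqeih


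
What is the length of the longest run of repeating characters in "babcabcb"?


Input: "babcabcb"
Scanning for longest run:
  Position 1 ('a'): new char, reset run to 1
  Position 2 ('b'): new char, reset run to 1
  Position 3 ('c'): new char, reset run to 1
  Position 4 ('a'): new char, reset run to 1
  Position 5 ('b'): new char, reset run to 1
  Position 6 ('c'): new char, reset run to 1
  Position 7 ('b'): new char, reset run to 1
Longest run: 'b' with length 1

1


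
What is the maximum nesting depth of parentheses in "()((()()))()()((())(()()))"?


Input: "()((()()))()()((())(()()))"
Tracking depth:
  Position 0 '(': depth becomes 1
  Position 1 ')': depth becomes 0
  Position 2 '(': depth becomes 1
  Position 3 '(': depth becomes 2
  Position 4 '(': depth becomes 3
  Position 5 ')': depth becomes 2
  Position 6 '(': depth becomes 3
  Position 7 ')': depth becomes 2
  Position 8 ')': depth becomes 1
  Position 9 ')': depth becomes 0
  Position 10 '(': depth becomes 1
  Position 11 ')': depth becomes 0
  Position 12 '(': depth becomes 1
  Position 13 ')': depth becomes 0
  Position 14 '(': depth becomes 1
  Position 15 '(': depth becomes 2
  Position 16 '(': depth becomes 3
  Position 17 ')': depth becomes 2
  Position 18 ')': depth becomes 1
  Position 19 '(': depth becomes 2
  Position 20 '(': depth becomes 3
  Position 21 ')': depth becomes 2
  Position 22 '(': depth becomes 3
  Position 23 ')': depth becomes 2
  Position 24 ')': depth becomes 1
  Position 25 ')': depth becomes 0
Maximum depth reached: 3

3


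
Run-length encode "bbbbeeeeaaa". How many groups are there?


Input: bbbbeeeeaaa
Scanning for consecutive runs:
  Group 1: 'b' x 4 (positions 0-3)
  Group 2: 'e' x 4 (positions 4-7)
  Group 3: 'a' x 3 (positions 8-10)
Total groups: 3

3


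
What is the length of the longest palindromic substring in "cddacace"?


Input: "cddacace"
Checking substrings for palindromes:
  [3:6] "aca" (len 3) => palindrome
  [4:7] "cac" (len 3) => palindrome
  [1:3] "dd" (len 2) => palindrome
Longest palindromic substring: "aca" with length 3

3


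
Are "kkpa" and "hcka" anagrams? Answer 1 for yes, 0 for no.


Strings: "kkpa", "hcka"
Sorted first:  akkp
Sorted second: achk
Differ at position 1: 'k' vs 'c' => not anagrams

0


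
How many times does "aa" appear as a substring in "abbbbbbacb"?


Searching for "aa" in "abbbbbbacb"
Scanning each position:
  Position 0: "ab" => no
  Position 1: "bb" => no
  Position 2: "bb" => no
  Position 3: "bb" => no
  Position 4: "bb" => no
  Position 5: "bb" => no
  Position 6: "ba" => no
  Position 7: "ac" => no
  Position 8: "cb" => no
Total occurrences: 0

0


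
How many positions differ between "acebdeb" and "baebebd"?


Comparing "acebdeb" and "baebebd" position by position:
  Position 0: 'a' vs 'b' => DIFFER
  Position 1: 'c' vs 'a' => DIFFER
  Position 2: 'e' vs 'e' => same
  Position 3: 'b' vs 'b' => same
  Position 4: 'd' vs 'e' => DIFFER
  Position 5: 'e' vs 'b' => DIFFER
  Position 6: 'b' vs 'd' => DIFFER
Positions that differ: 5

5


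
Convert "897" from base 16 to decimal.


Input: "897" in base 16
Positional expansion:
  Digit '8' (value 8) x 16^2 = 2048
  Digit '9' (value 9) x 16^1 = 144
  Digit '7' (value 7) x 16^0 = 7
Sum = 2199

2199


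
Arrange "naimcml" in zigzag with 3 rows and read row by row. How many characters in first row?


Zigzag "naimcml" into 3 rows:
Placing characters:
  'n' => row 0
  'a' => row 1
  'i' => row 2
  'm' => row 1
  'c' => row 0
  'm' => row 1
  'l' => row 2
Rows:
  Row 0: "nc"
  Row 1: "amm"
  Row 2: "il"
First row length: 2

2


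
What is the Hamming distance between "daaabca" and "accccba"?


Comparing "daaabca" and "accccba" position by position:
  Position 0: 'd' vs 'a' => differ
  Position 1: 'a' vs 'c' => differ
  Position 2: 'a' vs 'c' => differ
  Position 3: 'a' vs 'c' => differ
  Position 4: 'b' vs 'c' => differ
  Position 5: 'c' vs 'b' => differ
  Position 6: 'a' vs 'a' => same
Total differences (Hamming distance): 6

6


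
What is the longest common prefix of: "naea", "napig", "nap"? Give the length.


Words: naea, napig, nap
  Position 0: all 'n' => match
  Position 1: all 'a' => match
  Position 2: ('e', 'p', 'p') => mismatch, stop
LCP = "na" (length 2)

2


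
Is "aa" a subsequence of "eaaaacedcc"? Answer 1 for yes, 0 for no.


Check if "aa" is a subsequence of "eaaaacedcc"
Greedy scan:
  Position 0 ('e'): no match needed
  Position 1 ('a'): matches sub[0] = 'a'
  Position 2 ('a'): matches sub[1] = 'a'
  Position 3 ('a'): no match needed
  Position 4 ('a'): no match needed
  Position 5 ('c'): no match needed
  Position 6 ('e'): no match needed
  Position 7 ('d'): no match needed
  Position 8 ('c'): no match needed
  Position 9 ('c'): no match needed
All 2 characters matched => is a subsequence

1


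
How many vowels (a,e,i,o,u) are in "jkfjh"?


Input: jkfjh
Checking each character:
  'j' at position 0: consonant
  'k' at position 1: consonant
  'f' at position 2: consonant
  'j' at position 3: consonant
  'h' at position 4: consonant
Total vowels: 0

0


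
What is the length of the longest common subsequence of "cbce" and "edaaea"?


LCS of "cbce" and "edaaea"
DP table:
           e    d    a    a    e    a
      0    0    0    0    0    0    0
  c   0    0    0    0    0    0    0
  b   0    0    0    0    0    0    0
  c   0    0    0    0    0    0    0
  e   0    1    1    1    1    1    1
LCS length = dp[4][6] = 1

1


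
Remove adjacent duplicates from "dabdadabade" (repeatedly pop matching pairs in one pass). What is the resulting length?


Input: dabdadabade
Stack-based adjacent duplicate removal:
  Read 'd': push. Stack: d
  Read 'a': push. Stack: da
  Read 'b': push. Stack: dab
  Read 'd': push. Stack: dabd
  Read 'a': push. Stack: dabda
  Read 'd': push. Stack: dabdad
  Read 'a': push. Stack: dabdada
  Read 'b': push. Stack: dabdadab
  Read 'a': push. Stack: dabdadaba
  Read 'd': push. Stack: dabdadabad
  Read 'e': push. Stack: dabdadabade
Final stack: "dabdadabade" (length 11)

11


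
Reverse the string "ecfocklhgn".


Input: ecfocklhgn
Reading characters right to left:
  Position 9: 'n'
  Position 8: 'g'
  Position 7: 'h'
  Position 6: 'l'
  Position 5: 'k'
  Position 4: 'c'
  Position 3: 'o'
  Position 2: 'f'
  Position 1: 'c'
  Position 0: 'e'
Reversed: nghlkcofce

nghlkcofce


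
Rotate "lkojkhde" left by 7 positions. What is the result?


Input: "lkojkhde", rotate left by 7
First 7 characters: "lkojkhd"
Remaining characters: "e"
Concatenate remaining + first: "e" + "lkojkhd" = "elkojkhd"

elkojkhd


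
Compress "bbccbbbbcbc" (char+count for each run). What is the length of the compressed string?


Input: bbccbbbbcbc
Runs:
  'b' x 2 => "b2"
  'c' x 2 => "c2"
  'b' x 4 => "b4"
  'c' x 1 => "c1"
  'b' x 1 => "b1"
  'c' x 1 => "c1"
Compressed: "b2c2b4c1b1c1"
Compressed length: 12

12


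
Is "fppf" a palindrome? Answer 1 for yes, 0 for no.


Input: fppf
Reversed: fppf
  Compare pos 0 ('f') with pos 3 ('f'): match
  Compare pos 1 ('p') with pos 2 ('p'): match
Result: palindrome

1


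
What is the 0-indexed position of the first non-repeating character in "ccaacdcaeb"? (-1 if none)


Input: ccaacdcaeb
Character frequencies:
  'a': 3
  'b': 1
  'c': 4
  'd': 1
  'e': 1
Scanning left to right for freq == 1:
  Position 0 ('c'): freq=4, skip
  Position 1 ('c'): freq=4, skip
  Position 2 ('a'): freq=3, skip
  Position 3 ('a'): freq=3, skip
  Position 4 ('c'): freq=4, skip
  Position 5 ('d'): unique! => answer = 5

5


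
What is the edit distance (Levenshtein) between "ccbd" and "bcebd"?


Computing edit distance: "ccbd" -> "bcebd"
DP table:
           b    c    e    b    d
      0    1    2    3    4    5
  c   1    1    1    2    3    4
  c   2    2    1    2    3    4
  b   3    2    2    2    2    3
  d   4    3    3    3    3    2
Edit distance = dp[4][5] = 2

2


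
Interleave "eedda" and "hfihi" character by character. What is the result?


Interleaving "eedda" and "hfihi":
  Position 0: 'e' from first, 'h' from second => "eh"
  Position 1: 'e' from first, 'f' from second => "ef"
  Position 2: 'd' from first, 'i' from second => "di"
  Position 3: 'd' from first, 'h' from second => "dh"
  Position 4: 'a' from first, 'i' from second => "ai"
Result: ehefdidhai

ehefdidhai


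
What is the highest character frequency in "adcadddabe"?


Input: adcadddabe
Character counts:
  'a': 3
  'b': 1
  'c': 1
  'd': 4
  'e': 1
Maximum frequency: 4

4


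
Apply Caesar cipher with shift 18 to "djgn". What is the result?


Caesar cipher: shift "djgn" by 18
  'd' (pos 3) + 18 = pos 21 = 'v'
  'j' (pos 9) + 18 = pos 1 = 'b'
  'g' (pos 6) + 18 = pos 24 = 'y'
  'n' (pos 13) + 18 = pos 5 = 'f'
Result: vbyf

vbyf


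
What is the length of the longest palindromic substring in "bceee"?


Input: "bceee"
Checking substrings for palindromes:
  [2:5] "eee" (len 3) => palindrome
  [2:4] "ee" (len 2) => palindrome
  [3:5] "ee" (len 2) => palindrome
Longest palindromic substring: "eee" with length 3

3


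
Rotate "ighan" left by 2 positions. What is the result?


Input: "ighan", rotate left by 2
First 2 characters: "ig"
Remaining characters: "han"
Concatenate remaining + first: "han" + "ig" = "hanig"

hanig


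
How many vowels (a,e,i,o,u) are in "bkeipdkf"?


Input: bkeipdkf
Checking each character:
  'b' at position 0: consonant
  'k' at position 1: consonant
  'e' at position 2: vowel (running total: 1)
  'i' at position 3: vowel (running total: 2)
  'p' at position 4: consonant
  'd' at position 5: consonant
  'k' at position 6: consonant
  'f' at position 7: consonant
Total vowels: 2

2


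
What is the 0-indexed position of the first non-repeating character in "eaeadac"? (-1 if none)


Input: eaeadac
Character frequencies:
  'a': 3
  'c': 1
  'd': 1
  'e': 2
Scanning left to right for freq == 1:
  Position 0 ('e'): freq=2, skip
  Position 1 ('a'): freq=3, skip
  Position 2 ('e'): freq=2, skip
  Position 3 ('a'): freq=3, skip
  Position 4 ('d'): unique! => answer = 4

4


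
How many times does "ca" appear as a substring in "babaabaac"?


Searching for "ca" in "babaabaac"
Scanning each position:
  Position 0: "ba" => no
  Position 1: "ab" => no
  Position 2: "ba" => no
  Position 3: "aa" => no
  Position 4: "ab" => no
  Position 5: "ba" => no
  Position 6: "aa" => no
  Position 7: "ac" => no
Total occurrences: 0

0


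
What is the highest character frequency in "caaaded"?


Input: caaaded
Character counts:
  'a': 3
  'c': 1
  'd': 2
  'e': 1
Maximum frequency: 3

3


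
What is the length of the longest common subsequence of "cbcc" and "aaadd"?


LCS of "cbcc" and "aaadd"
DP table:
           a    a    a    d    d
      0    0    0    0    0    0
  c   0    0    0    0    0    0
  b   0    0    0    0    0    0
  c   0    0    0    0    0    0
  c   0    0    0    0    0    0
LCS length = dp[4][5] = 0

0


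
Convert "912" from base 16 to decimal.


Input: "912" in base 16
Positional expansion:
  Digit '9' (value 9) x 16^2 = 2304
  Digit '1' (value 1) x 16^1 = 16
  Digit '2' (value 2) x 16^0 = 2
Sum = 2322

2322


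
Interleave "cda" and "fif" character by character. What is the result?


Interleaving "cda" and "fif":
  Position 0: 'c' from first, 'f' from second => "cf"
  Position 1: 'd' from first, 'i' from second => "di"
  Position 2: 'a' from first, 'f' from second => "af"
Result: cfdiaf

cfdiaf


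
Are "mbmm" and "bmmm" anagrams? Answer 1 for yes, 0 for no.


Strings: "mbmm", "bmmm"
Sorted first:  bmmm
Sorted second: bmmm
Sorted forms match => anagrams

1


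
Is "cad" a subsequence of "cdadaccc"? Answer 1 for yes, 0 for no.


Check if "cad" is a subsequence of "cdadaccc"
Greedy scan:
  Position 0 ('c'): matches sub[0] = 'c'
  Position 1 ('d'): no match needed
  Position 2 ('a'): matches sub[1] = 'a'
  Position 3 ('d'): matches sub[2] = 'd'
  Position 4 ('a'): no match needed
  Position 5 ('c'): no match needed
  Position 6 ('c'): no match needed
  Position 7 ('c'): no match needed
All 3 characters matched => is a subsequence

1


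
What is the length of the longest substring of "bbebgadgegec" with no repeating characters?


Input: "bbebgadgegec"
Sliding window (track last position of each char):
  Position 0 ('b'): window [0,0] length 1 -- new best
  Position 1 ('b'): repeat (last at 0), move window start to 1
  Position 1 ('b'): window [1,1] length 1
  Position 2 ('e'): window [1,2] length 2 -- new best
  Position 3 ('b'): repeat (last at 1), move window start to 2
  Position 3 ('b'): window [2,3] length 2
  Position 4 ('g'): window [2,4] length 3 -- new best
  Position 5 ('a'): window [2,5] length 4 -- new best
  Position 6 ('d'): window [2,6] length 5 -- new best
  Position 7 ('g'): repeat (last at 4), move window start to 5
  Position 7 ('g'): window [5,7] length 3
  Position 8 ('e'): window [5,8] length 4
  Position 9 ('g'): repeat (last at 7), move window start to 8
  Position 9 ('g'): window [8,9] length 2
  Position 10 ('e'): repeat (last at 8), move window start to 9
  Position 10 ('e'): window [9,10] length 2
  Position 11 ('c'): window [9,11] length 3
Longest substring with no repeats: "ebgad" with length 5

5


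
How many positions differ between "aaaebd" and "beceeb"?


Comparing "aaaebd" and "beceeb" position by position:
  Position 0: 'a' vs 'b' => DIFFER
  Position 1: 'a' vs 'e' => DIFFER
  Position 2: 'a' vs 'c' => DIFFER
  Position 3: 'e' vs 'e' => same
  Position 4: 'b' vs 'e' => DIFFER
  Position 5: 'd' vs 'b' => DIFFER
Positions that differ: 5

5


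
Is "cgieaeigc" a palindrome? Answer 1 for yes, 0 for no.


Input: cgieaeigc
Reversed: cgieaeigc
  Compare pos 0 ('c') with pos 8 ('c'): match
  Compare pos 1 ('g') with pos 7 ('g'): match
  Compare pos 2 ('i') with pos 6 ('i'): match
  Compare pos 3 ('e') with pos 5 ('e'): match
Result: palindrome

1


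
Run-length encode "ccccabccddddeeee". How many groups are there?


Input: ccccabccddddeeee
Scanning for consecutive runs:
  Group 1: 'c' x 4 (positions 0-3)
  Group 2: 'a' x 1 (positions 4-4)
  Group 3: 'b' x 1 (positions 5-5)
  Group 4: 'c' x 2 (positions 6-7)
  Group 5: 'd' x 4 (positions 8-11)
  Group 6: 'e' x 4 (positions 12-15)
Total groups: 6

6


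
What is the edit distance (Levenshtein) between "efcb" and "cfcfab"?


Computing edit distance: "efcb" -> "cfcfab"
DP table:
           c    f    c    f    a    b
      0    1    2    3    4    5    6
  e   1    1    2    3    4    5    6
  f   2    2    1    2    3    4    5
  c   3    2    2    1    2    3    4
  b   4    3    3    2    2    3    3
Edit distance = dp[4][6] = 3

3


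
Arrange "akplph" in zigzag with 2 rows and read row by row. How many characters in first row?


Zigzag "akplph" into 2 rows:
Placing characters:
  'a' => row 0
  'k' => row 1
  'p' => row 0
  'l' => row 1
  'p' => row 0
  'h' => row 1
Rows:
  Row 0: "app"
  Row 1: "klh"
First row length: 3

3


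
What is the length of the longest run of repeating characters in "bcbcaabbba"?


Input: "bcbcaabbba"
Scanning for longest run:
  Position 1 ('c'): new char, reset run to 1
  Position 2 ('b'): new char, reset run to 1
  Position 3 ('c'): new char, reset run to 1
  Position 4 ('a'): new char, reset run to 1
  Position 5 ('a'): continues run of 'a', length=2
  Position 6 ('b'): new char, reset run to 1
  Position 7 ('b'): continues run of 'b', length=2
  Position 8 ('b'): continues run of 'b', length=3
  Position 9 ('a'): new char, reset run to 1
Longest run: 'b' with length 3

3


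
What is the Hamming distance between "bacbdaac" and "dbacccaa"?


Comparing "bacbdaac" and "dbacccaa" position by position:
  Position 0: 'b' vs 'd' => differ
  Position 1: 'a' vs 'b' => differ
  Position 2: 'c' vs 'a' => differ
  Position 3: 'b' vs 'c' => differ
  Position 4: 'd' vs 'c' => differ
  Position 5: 'a' vs 'c' => differ
  Position 6: 'a' vs 'a' => same
  Position 7: 'c' vs 'a' => differ
Total differences (Hamming distance): 7

7


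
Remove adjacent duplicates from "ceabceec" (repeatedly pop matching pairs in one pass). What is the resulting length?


Input: ceabceec
Stack-based adjacent duplicate removal:
  Read 'c': push. Stack: c
  Read 'e': push. Stack: ce
  Read 'a': push. Stack: cea
  Read 'b': push. Stack: ceab
  Read 'c': push. Stack: ceabc
  Read 'e': push. Stack: ceabce
  Read 'e': matches stack top 'e' => pop. Stack: ceabc
  Read 'c': matches stack top 'c' => pop. Stack: ceab
Final stack: "ceab" (length 4)

4


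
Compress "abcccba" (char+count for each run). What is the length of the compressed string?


Input: abcccba
Runs:
  'a' x 1 => "a1"
  'b' x 1 => "b1"
  'c' x 3 => "c3"
  'b' x 1 => "b1"
  'a' x 1 => "a1"
Compressed: "a1b1c3b1a1"
Compressed length: 10

10


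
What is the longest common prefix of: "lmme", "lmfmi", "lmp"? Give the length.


Words: lmme, lmfmi, lmp
  Position 0: all 'l' => match
  Position 1: all 'm' => match
  Position 2: ('m', 'f', 'p') => mismatch, stop
LCP = "lm" (length 2)

2


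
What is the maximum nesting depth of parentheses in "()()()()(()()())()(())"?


Input: "()()()()(()()())()(())"
Tracking depth:
  Position 0 '(': depth becomes 1
  Position 1 ')': depth becomes 0
  Position 2 '(': depth becomes 1
  Position 3 ')': depth becomes 0
  Position 4 '(': depth becomes 1
  Position 5 ')': depth becomes 0
  Position 6 '(': depth becomes 1
  Position 7 ')': depth becomes 0
  Position 8 '(': depth becomes 1
  Position 9 '(': depth becomes 2
  Position 10 ')': depth becomes 1
  Position 11 '(': depth becomes 2
  Position 12 ')': depth becomes 1
  Position 13 '(': depth becomes 2
  Position 14 ')': depth becomes 1
  Position 15 ')': depth becomes 0
  Position 16 '(': depth becomes 1
  Position 17 ')': depth becomes 0
  Position 18 '(': depth becomes 1
  Position 19 '(': depth becomes 2
  Position 20 ')': depth becomes 1
  Position 21 ')': depth becomes 0
Maximum depth reached: 2

2


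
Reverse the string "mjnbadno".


Input: mjnbadno
Reading characters right to left:
  Position 7: 'o'
  Position 6: 'n'
  Position 5: 'd'
  Position 4: 'a'
  Position 3: 'b'
  Position 2: 'n'
  Position 1: 'j'
  Position 0: 'm'
Reversed: ondabnjm

ondabnjm


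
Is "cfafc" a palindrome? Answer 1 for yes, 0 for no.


Input: cfafc
Reversed: cfafc
  Compare pos 0 ('c') with pos 4 ('c'): match
  Compare pos 1 ('f') with pos 3 ('f'): match
Result: palindrome

1


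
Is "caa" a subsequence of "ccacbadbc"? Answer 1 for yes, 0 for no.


Check if "caa" is a subsequence of "ccacbadbc"
Greedy scan:
  Position 0 ('c'): matches sub[0] = 'c'
  Position 1 ('c'): no match needed
  Position 2 ('a'): matches sub[1] = 'a'
  Position 3 ('c'): no match needed
  Position 4 ('b'): no match needed
  Position 5 ('a'): matches sub[2] = 'a'
  Position 6 ('d'): no match needed
  Position 7 ('b'): no match needed
  Position 8 ('c'): no match needed
All 3 characters matched => is a subsequence

1


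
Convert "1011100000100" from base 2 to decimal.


Input: "1011100000100" in base 2
Positional expansion:
  Digit '1' (value 1) x 2^12 = 4096
  Digit '0' (value 0) x 2^11 = 0
  Digit '1' (value 1) x 2^10 = 1024
  Digit '1' (value 1) x 2^9 = 512
  Digit '1' (value 1) x 2^8 = 256
  Digit '0' (value 0) x 2^7 = 0
  Digit '0' (value 0) x 2^6 = 0
  Digit '0' (value 0) x 2^5 = 0
  Digit '0' (value 0) x 2^4 = 0
  Digit '0' (value 0) x 2^3 = 0
  Digit '1' (value 1) x 2^2 = 4
  Digit '0' (value 0) x 2^1 = 0
  Digit '0' (value 0) x 2^0 = 0
Sum = 5892

5892


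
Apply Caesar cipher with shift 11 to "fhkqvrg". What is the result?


Caesar cipher: shift "fhkqvrg" by 11
  'f' (pos 5) + 11 = pos 16 = 'q'
  'h' (pos 7) + 11 = pos 18 = 's'
  'k' (pos 10) + 11 = pos 21 = 'v'
  'q' (pos 16) + 11 = pos 1 = 'b'
  'v' (pos 21) + 11 = pos 6 = 'g'
  'r' (pos 17) + 11 = pos 2 = 'c'
  'g' (pos 6) + 11 = pos 17 = 'r'
Result: qsvbgcr

qsvbgcr


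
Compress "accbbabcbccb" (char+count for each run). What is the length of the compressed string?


Input: accbbabcbccb
Runs:
  'a' x 1 => "a1"
  'c' x 2 => "c2"
  'b' x 2 => "b2"
  'a' x 1 => "a1"
  'b' x 1 => "b1"
  'c' x 1 => "c1"
  'b' x 1 => "b1"
  'c' x 2 => "c2"
  'b' x 1 => "b1"
Compressed: "a1c2b2a1b1c1b1c2b1"
Compressed length: 18

18


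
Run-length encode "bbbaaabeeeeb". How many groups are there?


Input: bbbaaabeeeeb
Scanning for consecutive runs:
  Group 1: 'b' x 3 (positions 0-2)
  Group 2: 'a' x 3 (positions 3-5)
  Group 3: 'b' x 1 (positions 6-6)
  Group 4: 'e' x 4 (positions 7-10)
  Group 5: 'b' x 1 (positions 11-11)
Total groups: 5

5


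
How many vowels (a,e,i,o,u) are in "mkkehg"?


Input: mkkehg
Checking each character:
  'm' at position 0: consonant
  'k' at position 1: consonant
  'k' at position 2: consonant
  'e' at position 3: vowel (running total: 1)
  'h' at position 4: consonant
  'g' at position 5: consonant
Total vowels: 1

1


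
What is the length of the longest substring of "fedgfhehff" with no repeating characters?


Input: "fedgfhehff"
Sliding window (track last position of each char):
  Position 0 ('f'): window [0,0] length 1 -- new best
  Position 1 ('e'): window [0,1] length 2 -- new best
  Position 2 ('d'): window [0,2] length 3 -- new best
  Position 3 ('g'): window [0,3] length 4 -- new best
  Position 4 ('f'): repeat (last at 0), move window start to 1
  Position 4 ('f'): window [1,4] length 4
  Position 5 ('h'): window [1,5] length 5 -- new best
  Position 6 ('e'): repeat (last at 1), move window start to 2
  Position 6 ('e'): window [2,6] length 5
  Position 7 ('h'): repeat (last at 5), move window start to 6
  Position 7 ('h'): window [6,7] length 2
  Position 8 ('f'): window [6,8] length 3
  Position 9 ('f'): repeat (last at 8), move window start to 9
  Position 9 ('f'): window [9,9] length 1
Longest substring with no repeats: "edgfh" with length 5

5


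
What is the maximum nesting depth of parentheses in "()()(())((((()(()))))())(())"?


Input: "()()(())((((()(()))))())(())"
Tracking depth:
  Position 0 '(': depth becomes 1
  Position 1 ')': depth becomes 0
  Position 2 '(': depth becomes 1
  Position 3 ')': depth becomes 0
  Position 4 '(': depth becomes 1
  Position 5 '(': depth becomes 2
  Position 6 ')': depth becomes 1
  Position 7 ')': depth becomes 0
  Position 8 '(': depth becomes 1
  Position 9 '(': depth becomes 2
  Position 10 '(': depth becomes 3
  Position 11 '(': depth becomes 4
  Position 12 '(': depth becomes 5
  Position 13 ')': depth becomes 4
  Position 14 '(': depth becomes 5
  Position 15 '(': depth becomes 6
  Position 16 ')': depth becomes 5
  Position 17 ')': depth becomes 4
  Position 18 ')': depth becomes 3
  Position 19 ')': depth becomes 2
  Position 20 ')': depth becomes 1
  Position 21 '(': depth becomes 2
  Position 22 ')': depth becomes 1
  Position 23 ')': depth becomes 0
  Position 24 '(': depth becomes 1
  Position 25 '(': depth becomes 2
  Position 26 ')': depth becomes 1
  Position 27 ')': depth becomes 0
Maximum depth reached: 6

6


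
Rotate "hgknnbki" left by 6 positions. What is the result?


Input: "hgknnbki", rotate left by 6
First 6 characters: "hgknnb"
Remaining characters: "ki"
Concatenate remaining + first: "ki" + "hgknnb" = "kihgknnb"

kihgknnb


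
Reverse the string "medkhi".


Input: medkhi
Reading characters right to left:
  Position 5: 'i'
  Position 4: 'h'
  Position 3: 'k'
  Position 2: 'd'
  Position 1: 'e'
  Position 0: 'm'
Reversed: ihkdem

ihkdem


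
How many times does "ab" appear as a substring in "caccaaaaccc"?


Searching for "ab" in "caccaaaaccc"
Scanning each position:
  Position 0: "ca" => no
  Position 1: "ac" => no
  Position 2: "cc" => no
  Position 3: "ca" => no
  Position 4: "aa" => no
  Position 5: "aa" => no
  Position 6: "aa" => no
  Position 7: "ac" => no
  Position 8: "cc" => no
  Position 9: "cc" => no
Total occurrences: 0

0


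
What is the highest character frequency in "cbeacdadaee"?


Input: cbeacdadaee
Character counts:
  'a': 3
  'b': 1
  'c': 2
  'd': 2
  'e': 3
Maximum frequency: 3

3


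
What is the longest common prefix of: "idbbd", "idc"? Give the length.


Words: idbbd, idc
  Position 0: all 'i' => match
  Position 1: all 'd' => match
  Position 2: ('b', 'c') => mismatch, stop
LCP = "id" (length 2)

2


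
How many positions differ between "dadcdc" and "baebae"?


Comparing "dadcdc" and "baebae" position by position:
  Position 0: 'd' vs 'b' => DIFFER
  Position 1: 'a' vs 'a' => same
  Position 2: 'd' vs 'e' => DIFFER
  Position 3: 'c' vs 'b' => DIFFER
  Position 4: 'd' vs 'a' => DIFFER
  Position 5: 'c' vs 'e' => DIFFER
Positions that differ: 5

5


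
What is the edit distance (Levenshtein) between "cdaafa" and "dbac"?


Computing edit distance: "cdaafa" -> "dbac"
DP table:
           d    b    a    c
      0    1    2    3    4
  c   1    1    2    3    3
  d   2    1    2    3    4
  a   3    2    2    2    3
  a   4    3    3    2    3
  f   5    4    4    3    3
  a   6    5    5    4    4
Edit distance = dp[6][4] = 4

4


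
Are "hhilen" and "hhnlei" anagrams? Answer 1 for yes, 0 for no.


Strings: "hhilen", "hhnlei"
Sorted first:  ehhiln
Sorted second: ehhiln
Sorted forms match => anagrams

1


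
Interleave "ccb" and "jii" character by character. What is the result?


Interleaving "ccb" and "jii":
  Position 0: 'c' from first, 'j' from second => "cj"
  Position 1: 'c' from first, 'i' from second => "ci"
  Position 2: 'b' from first, 'i' from second => "bi"
Result: cjcibi

cjcibi


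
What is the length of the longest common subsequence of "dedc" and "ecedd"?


LCS of "dedc" and "ecedd"
DP table:
           e    c    e    d    d
      0    0    0    0    0    0
  d   0    0    0    0    1    1
  e   0    1    1    1    1    1
  d   0    1    1    1    2    2
  c   0    1    2    2    2    2
LCS length = dp[4][5] = 2

2


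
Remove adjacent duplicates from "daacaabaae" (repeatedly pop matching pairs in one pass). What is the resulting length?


Input: daacaabaae
Stack-based adjacent duplicate removal:
  Read 'd': push. Stack: d
  Read 'a': push. Stack: da
  Read 'a': matches stack top 'a' => pop. Stack: d
  Read 'c': push. Stack: dc
  Read 'a': push. Stack: dca
  Read 'a': matches stack top 'a' => pop. Stack: dc
  Read 'b': push. Stack: dcb
  Read 'a': push. Stack: dcba
  Read 'a': matches stack top 'a' => pop. Stack: dcb
  Read 'e': push. Stack: dcbe
Final stack: "dcbe" (length 4)

4


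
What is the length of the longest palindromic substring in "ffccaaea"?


Input: "ffccaaea"
Checking substrings for palindromes:
  [5:8] "aea" (len 3) => palindrome
  [0:2] "ff" (len 2) => palindrome
  [2:4] "cc" (len 2) => palindrome
  [4:6] "aa" (len 2) => palindrome
Longest palindromic substring: "aea" with length 3

3


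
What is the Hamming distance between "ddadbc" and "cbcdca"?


Comparing "ddadbc" and "cbcdca" position by position:
  Position 0: 'd' vs 'c' => differ
  Position 1: 'd' vs 'b' => differ
  Position 2: 'a' vs 'c' => differ
  Position 3: 'd' vs 'd' => same
  Position 4: 'b' vs 'c' => differ
  Position 5: 'c' vs 'a' => differ
Total differences (Hamming distance): 5

5


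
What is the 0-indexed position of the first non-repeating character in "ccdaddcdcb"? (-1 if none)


Input: ccdaddcdcb
Character frequencies:
  'a': 1
  'b': 1
  'c': 4
  'd': 4
Scanning left to right for freq == 1:
  Position 0 ('c'): freq=4, skip
  Position 1 ('c'): freq=4, skip
  Position 2 ('d'): freq=4, skip
  Position 3 ('a'): unique! => answer = 3

3


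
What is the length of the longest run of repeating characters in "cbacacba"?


Input: "cbacacba"
Scanning for longest run:
  Position 1 ('b'): new char, reset run to 1
  Position 2 ('a'): new char, reset run to 1
  Position 3 ('c'): new char, reset run to 1
  Position 4 ('a'): new char, reset run to 1
  Position 5 ('c'): new char, reset run to 1
  Position 6 ('b'): new char, reset run to 1
  Position 7 ('a'): new char, reset run to 1
Longest run: 'c' with length 1

1


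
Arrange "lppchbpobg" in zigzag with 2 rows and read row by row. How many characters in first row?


Zigzag "lppchbpobg" into 2 rows:
Placing characters:
  'l' => row 0
  'p' => row 1
  'p' => row 0
  'c' => row 1
  'h' => row 0
  'b' => row 1
  'p' => row 0
  'o' => row 1
  'b' => row 0
  'g' => row 1
Rows:
  Row 0: "lphpb"
  Row 1: "pcbog"
First row length: 5

5


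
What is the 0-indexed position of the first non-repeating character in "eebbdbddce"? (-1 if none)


Input: eebbdbddce
Character frequencies:
  'b': 3
  'c': 1
  'd': 3
  'e': 3
Scanning left to right for freq == 1:
  Position 0 ('e'): freq=3, skip
  Position 1 ('e'): freq=3, skip
  Position 2 ('b'): freq=3, skip
  Position 3 ('b'): freq=3, skip
  Position 4 ('d'): freq=3, skip
  Position 5 ('b'): freq=3, skip
  Position 6 ('d'): freq=3, skip
  Position 7 ('d'): freq=3, skip
  Position 8 ('c'): unique! => answer = 8

8


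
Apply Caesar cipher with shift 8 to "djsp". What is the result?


Caesar cipher: shift "djsp" by 8
  'd' (pos 3) + 8 = pos 11 = 'l'
  'j' (pos 9) + 8 = pos 17 = 'r'
  's' (pos 18) + 8 = pos 0 = 'a'
  'p' (pos 15) + 8 = pos 23 = 'x'
Result: lrax

lrax
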